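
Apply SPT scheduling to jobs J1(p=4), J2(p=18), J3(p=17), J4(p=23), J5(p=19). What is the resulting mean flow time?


SPT order: J1 → J3 → J2 → J5 → J4
Completion times:
  J1: C=4
  J3: C=21
  J2: C=39
  J5: C=58
  J4: C=81
Sum = 203, n = 5
Mean flow = 203/5
= 40.60


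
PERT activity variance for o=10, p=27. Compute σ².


σ² = ((p - o) / 6)² = (p - o)² / 36
= (27 - 10)² / 36
= 17² / 36
= 289 / 36
= 8.0278


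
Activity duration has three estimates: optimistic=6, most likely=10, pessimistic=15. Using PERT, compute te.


te = (o + 4m + p) / 6
= (6 + 4×10 + 15) / 6
= (6 + 40 + 15) / 6
= 61 / 6
= 10.17


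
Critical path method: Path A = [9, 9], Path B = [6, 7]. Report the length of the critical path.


Path A: 9 + 9 = 18
Path B: 6 + 7 = 13
Critical path = longest = max(18, 13)
= 18 (Path A)


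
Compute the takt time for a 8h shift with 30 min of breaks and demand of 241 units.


Available = 8×60 - 30 = 450 min
Takt time = 450 / 241
= 1.87 min/unit


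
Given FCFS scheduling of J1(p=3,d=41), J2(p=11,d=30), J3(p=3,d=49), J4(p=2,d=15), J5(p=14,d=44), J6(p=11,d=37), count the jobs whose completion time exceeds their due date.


Completion vs due date:
  J1: C=3, d=41 → on time
  J2: C=14, d=30 → on time
  J3: C=17, d=49 → on time
  J4: C=19, d=15 → TARDY
  J5: C=33, d=44 → on time
  J6: C=44, d=37 → TARDY
Tardy jobs: J4, J6
Count = 2


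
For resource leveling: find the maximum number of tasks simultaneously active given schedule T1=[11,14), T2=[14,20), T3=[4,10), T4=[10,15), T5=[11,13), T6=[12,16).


Check each time point for overlaps:
  t=12: 4 tasks active (T1, T4, T5, T6)
Max concurrent = 4


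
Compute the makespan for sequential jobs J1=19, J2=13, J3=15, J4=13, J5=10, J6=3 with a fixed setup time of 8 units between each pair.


Makespan = Σ processing + (n-1) × setup
= (19 + 13 + 15 + 13 + 10 + 3) + (6-1)×8
= 73 + 40
= 113 time units


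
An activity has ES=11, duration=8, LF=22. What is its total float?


EF = ES + duration = 11 + 8 = 19
LS = LF - duration = 22 - 8 = 14
Total Float = LF - EF = 22 - 19
(or LS - ES = 14 - 11)
= 3


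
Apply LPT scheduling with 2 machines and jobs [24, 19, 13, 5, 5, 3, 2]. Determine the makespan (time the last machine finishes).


Jobs (LPT sorted): [24, 19, 13, 5, 5, 3, 2]
Machines: 2
  J=24 → Machine 1 (load: 0+24=24)
  J=19 → Machine 2 (load: 0+19=19)
  J=13 → Machine 2 (load: 19+13=32)
  J=5 → Machine 1 (load: 24+5=29)
  J=5 → Machine 1 (load: 29+5=34)
  J=3 → Machine 2 (load: 32+3=35)
  J=2 → Machine 1 (load: 34+2=36)
Machine loads: [36, 35]
Makespan = max = 36 time units


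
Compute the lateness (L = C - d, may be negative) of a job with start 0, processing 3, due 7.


Completion = 0 + 3 = 3
Lateness = C - d = 3 - 7
= -4


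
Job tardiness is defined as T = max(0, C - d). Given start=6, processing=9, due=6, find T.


Completion = start + processing = 6 + 9 = 15
Tardiness = max(0, C - d) = max(0, 15 - 6)
= max(0, 9)
= 9


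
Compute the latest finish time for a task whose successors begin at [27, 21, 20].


LF = min of all successor start times
Successors start at: [27, 21, 20]
LF = min(27, 21, 20)
= 20


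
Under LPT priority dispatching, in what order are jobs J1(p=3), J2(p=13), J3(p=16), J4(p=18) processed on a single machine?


LPT: sort by longest processing time first
  J4: p=18
  J3: p=16
  J2: p=13
  J1: p=3
Order: J4 → J3 → J2 → J1


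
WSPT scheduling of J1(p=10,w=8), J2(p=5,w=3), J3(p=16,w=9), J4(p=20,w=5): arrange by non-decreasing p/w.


WSPT (Smith's rule): sort by p/w ascending
  J1: p/w = 10/8 = 1.250
  J2: p/w = 5/3 = 1.667
  J3: p/w = 16/9 = 1.778
  J4: p/w = 20/5 = 4.000
Order: J1 → J2 → J3 → J4


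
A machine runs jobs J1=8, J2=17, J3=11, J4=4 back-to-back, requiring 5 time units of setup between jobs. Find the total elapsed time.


Makespan = Σ processing + (n-1) × setup
= (8 + 17 + 11 + 4) + (4-1)×5
= 40 + 15
= 55 time units


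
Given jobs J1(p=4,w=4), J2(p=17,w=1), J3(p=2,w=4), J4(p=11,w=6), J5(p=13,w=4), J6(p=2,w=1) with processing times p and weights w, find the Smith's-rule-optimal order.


WSPT (Smith's rule): sort by p/w ascending
  J3: p/w = 2/4 = 0.500
  J1: p/w = 4/4 = 1.000
  J4: p/w = 11/6 = 1.833
  J6: p/w = 2/1 = 2.000
  J5: p/w = 13/4 = 3.250
  J2: p/w = 17/1 = 17.000
Order: J3 → J1 → J4 → J6 → J5 → J2


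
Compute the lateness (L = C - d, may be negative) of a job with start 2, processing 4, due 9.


Completion = 2 + 4 = 6
Lateness = C - d = 6 - 9
= -3


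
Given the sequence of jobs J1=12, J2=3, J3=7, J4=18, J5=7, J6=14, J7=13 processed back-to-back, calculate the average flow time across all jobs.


Completion times:
  J1: completes at 12
  J2: completes at 15
  J3: completes at 22
  J4: completes at 40
  J5: completes at 47
  J6: completes at 61
  J7: completes at 74
Sum = 271
Average = 271/7
= 38.71


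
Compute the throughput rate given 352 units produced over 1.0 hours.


Throughput = units / time
= 352 / 1.0
= 352.0 units/hour


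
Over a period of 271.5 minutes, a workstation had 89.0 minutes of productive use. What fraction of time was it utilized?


Utilization = busy / total × 100
= 89.0 / 271.5 × 100
= 32.8%


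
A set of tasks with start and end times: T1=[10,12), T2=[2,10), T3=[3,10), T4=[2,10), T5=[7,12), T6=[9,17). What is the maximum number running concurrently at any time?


Check each time point for overlaps:
  t=9: 5 tasks active (T2, T3, T4, T5, T6)
Max concurrent = 5


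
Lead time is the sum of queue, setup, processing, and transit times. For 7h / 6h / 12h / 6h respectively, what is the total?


Lead time = queue + setup + processing + transit
= 7 + 6 + 12 + 6
= 31 hours


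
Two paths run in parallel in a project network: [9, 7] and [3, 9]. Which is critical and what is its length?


Path A: 9 + 7 = 16
Path B: 3 + 9 = 12
Critical path = longest = max(16, 12)
= 16 (Path A)


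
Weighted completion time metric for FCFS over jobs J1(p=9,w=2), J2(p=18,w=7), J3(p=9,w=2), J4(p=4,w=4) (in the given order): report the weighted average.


Completion times:
  J1: C=9, w×C=2×9=18
  J2: C=27, w×C=7×27=189
  J3: C=36, w×C=2×36=72
  J4: C=40, w×C=4×40=160
Sum w×C = 439
Sum w = 15
Weighted avg = 439/15
= 29.27


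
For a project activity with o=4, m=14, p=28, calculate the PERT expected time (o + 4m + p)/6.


te = (o + 4m + p) / 6
= (4 + 4×14 + 28) / 6
= (4 + 56 + 28) / 6
= 88 / 6
= 14.67


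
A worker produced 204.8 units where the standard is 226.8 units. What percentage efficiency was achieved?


Efficiency = (actual / standard) × 100
= (204.8 / 226.8) × 100
= 90.3%


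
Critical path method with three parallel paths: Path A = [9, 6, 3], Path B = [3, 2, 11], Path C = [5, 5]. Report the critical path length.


Path A: 9 + 6 + 3 = 18
Path B: 3 + 2 + 11 = 16
Path C: 5 + 5 = 10
Critical path = longest = max(18, 16, 10)
= 18 (Path A)


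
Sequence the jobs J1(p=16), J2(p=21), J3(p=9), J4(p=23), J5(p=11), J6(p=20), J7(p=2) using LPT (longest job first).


LPT: sort by longest processing time first
  J4: p=23
  J2: p=21
  J6: p=20
  J1: p=16
  J5: p=11
  J3: p=9
  J7: p=2
Order: J4 → J2 → J6 → J1 → J5 → J3 → J7


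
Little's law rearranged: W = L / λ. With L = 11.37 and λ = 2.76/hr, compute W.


Little's law: L = λW → W = L / λ
= 11.37 / 2.76
= 4.12 hours


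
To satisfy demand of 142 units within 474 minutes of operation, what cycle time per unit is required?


Cycle time = available time / demand
= 474 / 142
= 3.34 min/unit


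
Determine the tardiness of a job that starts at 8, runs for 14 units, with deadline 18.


Completion = start + processing = 8 + 14 = 22
Tardiness = max(0, C - d) = max(0, 22 - 18)
= max(0, 4)
= 4


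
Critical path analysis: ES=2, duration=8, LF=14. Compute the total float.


EF = ES + duration = 2 + 8 = 10
LS = LF - duration = 14 - 8 = 6
Total Float = LF - EF = 14 - 10
(or LS - ES = 6 - 2)
= 4


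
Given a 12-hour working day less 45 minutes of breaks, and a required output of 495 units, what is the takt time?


Available = 12×60 - 45 = 675 min
Takt time = 675 / 495
= 1.36 min/unit


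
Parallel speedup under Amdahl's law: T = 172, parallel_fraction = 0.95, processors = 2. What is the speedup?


Amdahl's law: T_p = T × ((1-p) + p/N)
= 172 × ((1-0.95) + 0.95/2)
= 172 × (0.05 + 0.4750)
= 172 × 0.5250
= 90.30
Speedup = 172/90.30
= 1.90×


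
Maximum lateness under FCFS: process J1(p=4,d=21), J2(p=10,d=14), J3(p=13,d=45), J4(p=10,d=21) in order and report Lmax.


Lateness per job (L = C - d):
  J1: C=4, d=21, L=-17
  J2: C=14, d=14, L=0
  J3: C=27, d=45, L=-18
  J4: C=37, d=21, L=16
Lmax = max(-17, 0, -18, 16)
= 16


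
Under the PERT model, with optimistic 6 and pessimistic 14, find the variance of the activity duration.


σ² = ((p - o) / 6)² = (p - o)² / 36
= (14 - 6)² / 36
= 8² / 36
= 64 / 36
= 1.7778


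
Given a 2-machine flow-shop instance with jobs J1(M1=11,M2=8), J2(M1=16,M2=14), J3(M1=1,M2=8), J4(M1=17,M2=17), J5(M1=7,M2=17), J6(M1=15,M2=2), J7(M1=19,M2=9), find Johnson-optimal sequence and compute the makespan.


Johnson's rule:
Group 1 (M1≤M2, sort by M1): ['J3', 'J5', 'J4']
Group 2 (M1>M2, sort desc M2): ['J2', 'J7', 'J1', 'J6']
Sequence: J3 → J5 → J4 → J2 → J7 → J1 → J6
Makespan calculation:
  J3: M1 done=1, M2 done=9
  J5: M1 done=8, M2 done=26
  J4: M1 done=25, M2 done=43
  J2: M1 done=41, M2 done=57
  J7: M1 done=60, M2 done=69
  J1: M1 done=71, M2 done=79
  J6: M1 done=86, M2 done=88
= Sequence: J3 → J5 → J4 → J2 → J7 → J1 → J6, Makespan: 88


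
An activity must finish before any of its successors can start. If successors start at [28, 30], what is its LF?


LF = min of all successor start times
Successors start at: [28, 30]
LF = min(28, 30)
= 28


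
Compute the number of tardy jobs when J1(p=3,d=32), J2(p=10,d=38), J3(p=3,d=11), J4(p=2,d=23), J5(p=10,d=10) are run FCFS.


Completion vs due date:
  J1: C=3, d=32 → on time
  J2: C=13, d=38 → on time
  J3: C=16, d=11 → TARDY
  J4: C=18, d=23 → on time
  J5: C=28, d=10 → TARDY
Tardy jobs: J3, J5
Count = 2


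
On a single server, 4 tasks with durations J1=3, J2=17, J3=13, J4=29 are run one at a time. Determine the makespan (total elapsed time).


Sequential makespan: sum all processing times
= 3 + 17 + 13 + 29
= 62 time units


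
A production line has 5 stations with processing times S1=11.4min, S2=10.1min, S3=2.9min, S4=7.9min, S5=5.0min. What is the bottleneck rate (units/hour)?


Bottleneck = longest station time
Station times: [11.4, 10.1, 2.9, 7.9, 5.0]
Max = 11.4 min
Rate = 60 / 11.4
= 5.26 units/hour (bottleneck: 11.4min)


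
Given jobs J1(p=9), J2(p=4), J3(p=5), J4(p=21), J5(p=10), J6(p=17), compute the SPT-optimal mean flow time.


SPT order: J2 → J3 → J1 → J5 → J6 → J4
Completion times:
  J2: C=4
  J3: C=9
  J1: C=18
  J5: C=28
  J6: C=45
  J4: C=66
Sum = 170, n = 6
Mean flow = 170/6
= 28.33


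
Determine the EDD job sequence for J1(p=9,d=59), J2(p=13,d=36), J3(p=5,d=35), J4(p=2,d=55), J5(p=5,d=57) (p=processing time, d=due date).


EDD: sort by earliest due date
  J3: d=35, p=5
  J2: d=36, p=13
  J4: d=55, p=2
  J5: d=57, p=5
  J1: d=59, p=9
Order: J3 → J2 → J4 → J5 → J1


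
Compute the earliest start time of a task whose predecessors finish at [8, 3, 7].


ES = max of all predecessor completion times
Predecessors: [8, 3, 7]
ES = max(8, 3, 7)
= 8


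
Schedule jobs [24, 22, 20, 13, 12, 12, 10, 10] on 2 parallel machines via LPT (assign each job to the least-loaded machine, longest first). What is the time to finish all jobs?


Jobs (LPT sorted): [24, 22, 20, 13, 12, 12, 10, 10]
Machines: 2
  J=24 → Machine 1 (load: 0+24=24)
  J=22 → Machine 2 (load: 0+22=22)
  J=20 → Machine 2 (load: 22+20=42)
  J=13 → Machine 1 (load: 24+13=37)
  J=12 → Machine 1 (load: 37+12=49)
  J=12 → Machine 2 (load: 42+12=54)
  J=10 → Machine 1 (load: 49+10=59)
  J=10 → Machine 2 (load: 54+10=64)
Machine loads: [59, 64]
Makespan = max = 64 time units


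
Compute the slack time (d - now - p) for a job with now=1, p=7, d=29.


Slack = due - current_time - processing
= 29 - 1 - 7
= 21


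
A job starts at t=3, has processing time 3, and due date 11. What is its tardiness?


Completion = start + processing = 3 + 3 = 6
Tardiness = max(0, C - d) = max(0, 6 - 11)
= max(0, -5)
= 0


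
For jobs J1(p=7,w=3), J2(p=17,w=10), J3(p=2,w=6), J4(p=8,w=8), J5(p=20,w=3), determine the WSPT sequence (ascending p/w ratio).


WSPT (Smith's rule): sort by p/w ascending
  J3: p/w = 2/6 = 0.333
  J4: p/w = 8/8 = 1.000
  J2: p/w = 17/10 = 1.700
  J1: p/w = 7/3 = 2.333
  J5: p/w = 20/3 = 6.667
Order: J3 → J4 → J2 → J1 → J5


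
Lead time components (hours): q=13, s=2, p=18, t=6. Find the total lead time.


Lead time = queue + setup + processing + transit
= 13 + 2 + 18 + 6
= 39 hours


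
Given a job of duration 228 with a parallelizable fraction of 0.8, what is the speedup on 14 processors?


Amdahl's law: T_p = T × ((1-p) + p/N)
= 228 × ((1-0.8) + 0.8/14)
= 228 × (0.20 + 0.0571)
= 228 × 0.2571
= 58.63
Speedup = 228/58.63
= 3.89×


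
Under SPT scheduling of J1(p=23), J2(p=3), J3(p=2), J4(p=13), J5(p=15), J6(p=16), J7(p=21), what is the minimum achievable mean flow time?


SPT order: J3 → J2 → J4 → J5 → J6 → J7 → J1
Completion times:
  J3: C=2
  J2: C=5
  J4: C=18
  J5: C=33
  J6: C=49
  J7: C=70
  J1: C=93
Sum = 270, n = 7
Mean flow = 270/7
= 38.57


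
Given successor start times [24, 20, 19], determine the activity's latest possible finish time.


LF = min of all successor start times
Successors start at: [24, 20, 19]
LF = min(24, 20, 19)
= 19


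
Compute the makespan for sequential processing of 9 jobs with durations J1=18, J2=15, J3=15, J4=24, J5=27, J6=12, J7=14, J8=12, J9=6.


Sequential makespan: sum all processing times
= 18 + 15 + 15 + 24 + 27 + 12 + 14 + 12 + 6
= 143 time units


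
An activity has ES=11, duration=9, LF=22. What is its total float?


EF = ES + duration = 11 + 9 = 20
LS = LF - duration = 22 - 9 = 13
Total Float = LF - EF = 22 - 20
(or LS - ES = 13 - 11)
= 2


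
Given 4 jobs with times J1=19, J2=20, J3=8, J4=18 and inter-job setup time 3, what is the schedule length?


Makespan = Σ processing + (n-1) × setup
= (19 + 20 + 8 + 18) + (4-1)×3
= 65 + 9
= 74 time units


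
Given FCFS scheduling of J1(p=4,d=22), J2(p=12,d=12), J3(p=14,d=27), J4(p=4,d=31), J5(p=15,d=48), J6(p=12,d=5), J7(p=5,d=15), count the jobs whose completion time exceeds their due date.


Completion vs due date:
  J1: C=4, d=22 → on time
  J2: C=16, d=12 → TARDY
  J3: C=30, d=27 → TARDY
  J4: C=34, d=31 → TARDY
  J5: C=49, d=48 → TARDY
  J6: C=61, d=5 → TARDY
  J7: C=66, d=15 → TARDY
Tardy jobs: J2, J3, J4, J5, J6, J7
Count = 6


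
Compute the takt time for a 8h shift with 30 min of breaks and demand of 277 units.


Available = 8×60 - 30 = 450 min
Takt time = 450 / 277
= 1.62 min/unit


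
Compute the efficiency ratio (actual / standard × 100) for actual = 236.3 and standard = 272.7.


Efficiency = (actual / standard) × 100
= (236.3 / 272.7) × 100
= 86.7%


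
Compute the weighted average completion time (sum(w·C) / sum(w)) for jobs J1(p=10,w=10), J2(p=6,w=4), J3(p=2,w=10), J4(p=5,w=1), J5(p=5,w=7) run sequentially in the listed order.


Completion times:
  J1: C=10, w×C=10×10=100
  J2: C=16, w×C=4×16=64
  J3: C=18, w×C=10×18=180
  J4: C=23, w×C=1×23=23
  J5: C=28, w×C=7×28=196
Sum w×C = 563
Sum w = 32
Weighted avg = 563/32
= 17.59


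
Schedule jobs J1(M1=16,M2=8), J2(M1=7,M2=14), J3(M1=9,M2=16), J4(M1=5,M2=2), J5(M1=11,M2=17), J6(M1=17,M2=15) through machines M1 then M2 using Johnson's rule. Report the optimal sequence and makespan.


Johnson's rule:
Group 1 (M1≤M2, sort by M1): ['J2', 'J3', 'J5']
Group 2 (M1>M2, sort desc M2): ['J6', 'J1', 'J4']
Sequence: J2 → J3 → J5 → J6 → J1 → J4
Makespan calculation:
  J2: M1 done=7, M2 done=21
  J3: M1 done=16, M2 done=37
  J5: M1 done=27, M2 done=54
  J6: M1 done=44, M2 done=69
  J1: M1 done=60, M2 done=77
  J4: M1 done=65, M2 done=79
= Sequence: J2 → J3 → J5 → J6 → J1 → J4, Makespan: 79


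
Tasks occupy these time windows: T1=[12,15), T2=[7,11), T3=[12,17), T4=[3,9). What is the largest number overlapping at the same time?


Check each time point for overlaps:
  t=7: 2 tasks active (T2, T4)
Max concurrent = 2


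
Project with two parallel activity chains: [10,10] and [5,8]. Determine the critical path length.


Path A: 10 + 10 = 20
Path B: 5 + 8 = 13
Critical path = longest = max(20, 13)
= 20 (Path A)


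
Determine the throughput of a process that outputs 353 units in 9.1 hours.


Throughput = units / time
= 353 / 9.1
= 38.8 units/hour


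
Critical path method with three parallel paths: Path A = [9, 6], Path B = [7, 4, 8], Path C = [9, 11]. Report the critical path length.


Path A: 9 + 6 = 15
Path B: 7 + 4 + 8 = 19
Path C: 9 + 11 = 20
Critical path = longest = max(15, 19, 20)
= 20 (Path C)


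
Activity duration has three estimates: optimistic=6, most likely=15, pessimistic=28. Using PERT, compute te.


te = (o + 4m + p) / 6
= (6 + 4×15 + 28) / 6
= (6 + 60 + 28) / 6
= 94 / 6
= 15.67


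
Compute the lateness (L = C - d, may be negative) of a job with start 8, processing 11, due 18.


Completion = 8 + 11 = 19
Lateness = C - d = 19 - 18
= 1


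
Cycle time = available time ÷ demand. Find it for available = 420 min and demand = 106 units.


Cycle time = available time / demand
= 420 / 106
= 3.96 min/unit


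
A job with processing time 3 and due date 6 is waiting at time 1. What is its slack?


Slack = due - current_time - processing
= 6 - 1 - 3
= 2


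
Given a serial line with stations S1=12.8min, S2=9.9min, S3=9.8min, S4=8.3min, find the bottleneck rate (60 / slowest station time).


Bottleneck = longest station time
Station times: [12.8, 9.9, 9.8, 8.3]
Max = 12.8 min
Rate = 60 / 12.8
= 4.69 units/hour (bottleneck: 12.8min)


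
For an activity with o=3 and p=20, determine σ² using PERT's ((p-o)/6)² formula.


σ² = ((p - o) / 6)² = (p - o)² / 36
= (20 - 3)² / 36
= 17² / 36
= 289 / 36
= 8.0278


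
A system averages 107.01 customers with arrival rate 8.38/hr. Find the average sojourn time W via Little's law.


Little's law: L = λW → W = L / λ
= 107.01 / 8.38
= 12.77 hours


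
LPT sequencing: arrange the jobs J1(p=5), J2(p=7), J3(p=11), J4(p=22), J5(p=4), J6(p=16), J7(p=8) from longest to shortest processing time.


LPT: sort by longest processing time first
  J4: p=22
  J6: p=16
  J3: p=11
  J7: p=8
  J2: p=7
  J1: p=5
  J5: p=4
Order: J4 → J6 → J3 → J7 → J2 → J1 → J5


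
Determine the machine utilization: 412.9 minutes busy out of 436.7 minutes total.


Utilization = busy / total × 100
= 412.9 / 436.7 × 100
= 94.6%


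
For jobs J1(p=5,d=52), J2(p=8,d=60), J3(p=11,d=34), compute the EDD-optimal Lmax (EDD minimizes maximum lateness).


EDD order: J3 → J1 → J2
Completion and lateness:
  J3: C=11, d=34, L=11-34=-23
  J1: C=16, d=52, L=16-52=-36
  J2: C=24, d=60, L=24-60=-36
Lmax = max(-23, -36, -36)
= -23


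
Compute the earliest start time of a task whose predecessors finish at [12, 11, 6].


ES = max of all predecessor completion times
Predecessors: [12, 11, 6]
ES = max(12, 11, 6)
= 12


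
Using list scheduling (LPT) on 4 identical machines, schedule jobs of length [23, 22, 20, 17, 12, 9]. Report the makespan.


Jobs (LPT sorted): [23, 22, 20, 17, 12, 9]
Machines: 4
  J=23 → Machine 1 (load: 0+23=23)
  J=22 → Machine 2 (load: 0+22=22)
  J=20 → Machine 3 (load: 0+20=20)
  J=17 → Machine 4 (load: 0+17=17)
  J=12 → Machine 4 (load: 17+12=29)
  J=9 → Machine 3 (load: 20+9=29)
Machine loads: [23, 22, 29, 29]
Makespan = max = 29 time units


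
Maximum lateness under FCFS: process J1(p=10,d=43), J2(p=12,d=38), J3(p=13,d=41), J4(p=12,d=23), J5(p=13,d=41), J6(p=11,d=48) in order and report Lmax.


Lateness per job (L = C - d):
  J1: C=10, d=43, L=-33
  J2: C=22, d=38, L=-16
  J3: C=35, d=41, L=-6
  J4: C=47, d=23, L=24
  J5: C=60, d=41, L=19
  J6: C=71, d=48, L=23
Lmax = max(-33, -16, -6, 24, 19, 23)
= 24


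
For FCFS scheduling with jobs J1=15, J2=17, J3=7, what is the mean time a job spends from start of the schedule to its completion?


Completion times:
  J1: completes at 15
  J2: completes at 32
  J3: completes at 39
Sum = 86
Average = 86/3
= 28.67


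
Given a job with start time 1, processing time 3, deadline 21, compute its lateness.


Completion = 1 + 3 = 4
Lateness = C - d = 4 - 21
= -17


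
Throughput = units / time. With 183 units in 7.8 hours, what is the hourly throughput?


Throughput = units / time
= 183 / 7.8
= 23.5 units/hour


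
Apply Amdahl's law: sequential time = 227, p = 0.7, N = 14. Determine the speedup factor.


Amdahl's law: T_p = T × ((1-p) + p/N)
= 227 × ((1-0.7) + 0.7/14)
= 227 × (0.30 + 0.0500)
= 227 × 0.3500
= 79.45
Speedup = 227/79.45
= 2.86×


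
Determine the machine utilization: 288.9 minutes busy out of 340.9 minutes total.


Utilization = busy / total × 100
= 288.9 / 340.9 × 100
= 84.7%


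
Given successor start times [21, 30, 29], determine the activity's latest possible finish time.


LF = min of all successor start times
Successors start at: [21, 30, 29]
LF = min(21, 30, 29)
= 21


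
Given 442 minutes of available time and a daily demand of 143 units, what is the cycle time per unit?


Cycle time = available time / demand
= 442 / 143
= 3.09 min/unit


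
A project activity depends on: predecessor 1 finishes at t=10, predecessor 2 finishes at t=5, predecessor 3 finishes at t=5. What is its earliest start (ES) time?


ES = max of all predecessor completion times
Predecessors: [10, 5, 5]
ES = max(10, 5, 5)
= 10


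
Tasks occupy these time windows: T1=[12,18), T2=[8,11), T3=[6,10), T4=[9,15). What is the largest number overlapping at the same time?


Check each time point for overlaps:
  t=9: 3 tasks active (T2, T3, T4)
Max concurrent = 3


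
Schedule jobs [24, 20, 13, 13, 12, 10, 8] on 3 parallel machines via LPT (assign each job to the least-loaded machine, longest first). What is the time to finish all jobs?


Jobs (LPT sorted): [24, 20, 13, 13, 12, 10, 8]
Machines: 3
  J=24 → Machine 1 (load: 0+24=24)
  J=20 → Machine 2 (load: 0+20=20)
  J=13 → Machine 3 (load: 0+13=13)
  J=13 → Machine 3 (load: 13+13=26)
  J=12 → Machine 2 (load: 20+12=32)
  J=10 → Machine 1 (load: 24+10=34)
  J=8 → Machine 3 (load: 26+8=34)
Machine loads: [34, 32, 34]
Makespan = max = 34 time units


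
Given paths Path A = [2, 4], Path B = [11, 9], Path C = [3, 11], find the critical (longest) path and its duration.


Path A: 2 + 4 = 6
Path B: 11 + 9 = 20
Path C: 3 + 11 = 14
Critical path = longest = max(6, 20, 14)
= 20 (Path B)


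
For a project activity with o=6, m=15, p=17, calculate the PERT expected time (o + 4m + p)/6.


te = (o + 4m + p) / 6
= (6 + 4×15 + 17) / 6
= (6 + 60 + 17) / 6
= 83 / 6
= 13.83


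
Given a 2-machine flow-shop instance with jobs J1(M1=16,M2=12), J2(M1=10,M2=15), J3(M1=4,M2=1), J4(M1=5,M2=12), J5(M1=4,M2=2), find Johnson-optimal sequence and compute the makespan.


Johnson's rule:
Group 1 (M1≤M2, sort by M1): ['J4', 'J2']
Group 2 (M1>M2, sort desc M2): ['J1', 'J5', 'J3']
Sequence: J4 → J2 → J1 → J5 → J3
Makespan calculation:
  J4: M1 done=5, M2 done=17
  J2: M1 done=15, M2 done=32
  J1: M1 done=31, M2 done=44
  J5: M1 done=35, M2 done=46
  J3: M1 done=39, M2 done=47
= Sequence: J4 → J2 → J1 → J5 → J3, Makespan: 47


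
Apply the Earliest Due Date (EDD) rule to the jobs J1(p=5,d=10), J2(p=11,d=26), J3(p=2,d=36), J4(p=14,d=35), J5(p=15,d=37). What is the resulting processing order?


EDD: sort by earliest due date
  J1: d=10, p=5
  J2: d=26, p=11
  J4: d=35, p=14
  J3: d=36, p=2
  J5: d=37, p=15
Order: J1 → J2 → J4 → J3 → J5


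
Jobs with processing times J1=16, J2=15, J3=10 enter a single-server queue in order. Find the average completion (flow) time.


Completion times:
  J1: completes at 16
  J2: completes at 31
  J3: completes at 41
Sum = 88
Average = 88/3
= 29.33


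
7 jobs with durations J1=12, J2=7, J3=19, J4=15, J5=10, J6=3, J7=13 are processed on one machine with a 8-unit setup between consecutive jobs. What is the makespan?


Makespan = Σ processing + (n-1) × setup
= (12 + 7 + 19 + 15 + 10 + 3 + 13) + (7-1)×8
= 79 + 48
= 127 time units


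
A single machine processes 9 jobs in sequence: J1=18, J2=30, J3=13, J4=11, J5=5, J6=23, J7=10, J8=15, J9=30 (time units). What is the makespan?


Sequential makespan: sum all processing times
= 18 + 30 + 13 + 11 + 5 + 23 + 10 + 15 + 30
= 155 time units


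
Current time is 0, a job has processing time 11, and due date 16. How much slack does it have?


Slack = due - current_time - processing
= 16 - 0 - 11
= 5


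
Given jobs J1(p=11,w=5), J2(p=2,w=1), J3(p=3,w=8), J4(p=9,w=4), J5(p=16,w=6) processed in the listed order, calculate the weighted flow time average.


Completion times:
  J1: C=11, w×C=5×11=55
  J2: C=13, w×C=1×13=13
  J3: C=16, w×C=8×16=128
  J4: C=25, w×C=4×25=100
  J5: C=41, w×C=6×41=246
Sum w×C = 542
Sum w = 24
Weighted avg = 542/24
= 22.58


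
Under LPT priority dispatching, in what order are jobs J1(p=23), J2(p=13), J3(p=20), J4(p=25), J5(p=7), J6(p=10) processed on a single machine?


LPT: sort by longest processing time first
  J4: p=25
  J1: p=23
  J3: p=20
  J2: p=13
  J6: p=10
  J5: p=7
Order: J4 → J1 → J3 → J2 → J6 → J5


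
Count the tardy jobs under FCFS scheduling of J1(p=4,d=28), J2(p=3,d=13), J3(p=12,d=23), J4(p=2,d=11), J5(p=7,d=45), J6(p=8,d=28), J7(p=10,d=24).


Completion vs due date:
  J1: C=4, d=28 → on time
  J2: C=7, d=13 → on time
  J3: C=19, d=23 → on time
  J4: C=21, d=11 → TARDY
  J5: C=28, d=45 → on time
  J6: C=36, d=28 → TARDY
  J7: C=46, d=24 → TARDY
Tardy jobs: J4, J6, J7
Count = 3


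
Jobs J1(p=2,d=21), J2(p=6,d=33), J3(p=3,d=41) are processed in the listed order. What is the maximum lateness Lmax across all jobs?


Lateness per job (L = C - d):
  J1: C=2, d=21, L=-19
  J2: C=8, d=33, L=-25
  J3: C=11, d=41, L=-30
Lmax = max(-19, -25, -30)
= -19


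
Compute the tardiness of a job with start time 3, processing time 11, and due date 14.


Completion = start + processing = 3 + 11 = 14
Tardiness = max(0, C - d) = max(0, 14 - 14)
= max(0, 0)
= 0


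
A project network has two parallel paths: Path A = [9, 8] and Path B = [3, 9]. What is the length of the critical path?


Path A: 9 + 8 = 17
Path B: 3 + 9 = 12
Critical path = longest = max(17, 12)
= 17 (Path A)


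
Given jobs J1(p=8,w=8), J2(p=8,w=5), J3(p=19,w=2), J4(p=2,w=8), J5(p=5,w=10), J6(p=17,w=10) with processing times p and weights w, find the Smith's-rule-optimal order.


WSPT (Smith's rule): sort by p/w ascending
  J4: p/w = 2/8 = 0.250
  J5: p/w = 5/10 = 0.500
  J1: p/w = 8/8 = 1.000
  J2: p/w = 8/5 = 1.600
  J6: p/w = 17/10 = 1.700
  J3: p/w = 19/2 = 9.500
Order: J4 → J5 → J1 → J2 → J6 → J3


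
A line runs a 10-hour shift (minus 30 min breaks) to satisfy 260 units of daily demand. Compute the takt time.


Available = 10×60 - 30 = 570 min
Takt time = 570 / 260
= 2.19 min/unit


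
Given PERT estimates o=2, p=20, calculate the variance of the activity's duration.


σ² = ((p - o) / 6)² = (p - o)² / 36
= (20 - 2)² / 36
= 18² / 36
= 324 / 36
= 9.0000


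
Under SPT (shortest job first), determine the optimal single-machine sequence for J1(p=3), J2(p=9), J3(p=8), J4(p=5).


SPT: sort by shortest processing time
  J1: p=3
  J4: p=5
  J3: p=8
  J2: p=9
Order: J1 → J4 → J3 → J2


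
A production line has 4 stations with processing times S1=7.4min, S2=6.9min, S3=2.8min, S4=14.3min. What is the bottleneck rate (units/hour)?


Bottleneck = longest station time
Station times: [7.4, 6.9, 2.8, 14.3]
Max = 14.3 min
Rate = 60 / 14.3
= 4.20 units/hour (bottleneck: 14.3min)


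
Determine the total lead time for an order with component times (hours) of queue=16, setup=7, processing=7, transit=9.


Lead time = queue + setup + processing + transit
= 16 + 7 + 7 + 9
= 39 hours


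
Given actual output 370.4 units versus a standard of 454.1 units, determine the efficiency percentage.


Efficiency = (actual / standard) × 100
= (370.4 / 454.1) × 100
= 81.6%


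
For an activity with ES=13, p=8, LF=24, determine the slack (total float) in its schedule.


EF = ES + duration = 13 + 8 = 21
LS = LF - duration = 24 - 8 = 16
Total Float = LF - EF = 24 - 21
(or LS - ES = 16 - 13)
= 3


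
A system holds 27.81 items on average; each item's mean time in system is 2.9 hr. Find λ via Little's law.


Little's law: L = λW → λ = L / W
= 27.81 / 2.9
= 9.59 per hour


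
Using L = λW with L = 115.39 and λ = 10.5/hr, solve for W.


Little's law: L = λW → W = L / λ
= 115.39 / 10.5
= 10.99 hours


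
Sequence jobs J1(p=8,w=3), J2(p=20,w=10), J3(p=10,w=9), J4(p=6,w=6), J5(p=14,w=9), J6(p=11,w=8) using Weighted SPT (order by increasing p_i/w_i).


WSPT (Smith's rule): sort by p/w ascending
  J4: p/w = 6/6 = 1.000
  J3: p/w = 10/9 = 1.111
  J6: p/w = 11/8 = 1.375
  J5: p/w = 14/9 = 1.556
  J2: p/w = 20/10 = 2.000
  J1: p/w = 8/3 = 2.667
Order: J4 → J3 → J6 → J5 → J2 → J1


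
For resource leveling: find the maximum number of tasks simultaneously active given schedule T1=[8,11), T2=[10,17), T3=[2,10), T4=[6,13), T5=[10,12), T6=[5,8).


Check each time point for overlaps:
  t=10: 4 tasks active (T1, T2, T4, T5)
Max concurrent = 4


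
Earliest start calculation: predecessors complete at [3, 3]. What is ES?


ES = max of all predecessor completion times
Predecessors: [3, 3]
ES = max(3, 3)
= 3


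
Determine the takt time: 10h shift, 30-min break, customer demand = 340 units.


Available = 10×60 - 30 = 570 min
Takt time = 570 / 340
= 1.68 min/unit


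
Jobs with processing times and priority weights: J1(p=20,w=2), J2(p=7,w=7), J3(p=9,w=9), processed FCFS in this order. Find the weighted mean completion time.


Completion times:
  J1: C=20, w×C=2×20=40
  J2: C=27, w×C=7×27=189
  J3: C=36, w×C=9×36=324
Sum w×C = 553
Sum w = 18
Weighted avg = 553/18
= 30.72


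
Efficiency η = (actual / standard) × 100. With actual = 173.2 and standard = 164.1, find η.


Efficiency = (actual / standard) × 100
= (173.2 / 164.1) × 100
= 105.5%


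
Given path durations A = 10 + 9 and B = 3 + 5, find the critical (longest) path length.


Path A: 10 + 9 = 19
Path B: 3 + 5 = 8
Critical path = longest = max(19, 8)
= 19 (Path A)


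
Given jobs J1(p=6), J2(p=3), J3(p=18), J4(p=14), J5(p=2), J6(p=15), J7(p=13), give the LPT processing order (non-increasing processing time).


LPT: sort by longest processing time first
  J3: p=18
  J6: p=15
  J4: p=14
  J7: p=13
  J1: p=6
  J2: p=3
  J5: p=2
Order: J3 → J6 → J4 → J7 → J1 → J2 → J5


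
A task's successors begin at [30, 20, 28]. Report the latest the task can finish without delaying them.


LF = min of all successor start times
Successors start at: [30, 20, 28]
LF = min(30, 20, 28)
= 20


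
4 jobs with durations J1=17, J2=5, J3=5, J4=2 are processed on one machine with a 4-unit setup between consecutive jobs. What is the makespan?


Makespan = Σ processing + (n-1) × setup
= (17 + 5 + 5 + 2) + (4-1)×4
= 29 + 12
= 41 time units


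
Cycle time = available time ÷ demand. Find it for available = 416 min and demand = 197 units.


Cycle time = available time / demand
= 416 / 197
= 2.11 min/unit


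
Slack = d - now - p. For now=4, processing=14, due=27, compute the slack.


Slack = due - current_time - processing
= 27 - 4 - 14
= 9


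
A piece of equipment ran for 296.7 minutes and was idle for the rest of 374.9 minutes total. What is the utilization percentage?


Utilization = busy / total × 100
= 296.7 / 374.9 × 100
= 79.1%


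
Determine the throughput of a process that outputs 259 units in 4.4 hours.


Throughput = units / time
= 259 / 4.4
= 58.9 units/hour


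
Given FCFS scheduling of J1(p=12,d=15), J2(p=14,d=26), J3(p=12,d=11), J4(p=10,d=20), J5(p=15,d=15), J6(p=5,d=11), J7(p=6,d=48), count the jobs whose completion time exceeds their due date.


Completion vs due date:
  J1: C=12, d=15 → on time
  J2: C=26, d=26 → on time
  J3: C=38, d=11 → TARDY
  J4: C=48, d=20 → TARDY
  J5: C=63, d=15 → TARDY
  J6: C=68, d=11 → TARDY
  J7: C=74, d=48 → TARDY
Tardy jobs: J3, J4, J5, J6, J7
Count = 5


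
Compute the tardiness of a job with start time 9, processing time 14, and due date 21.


Completion = start + processing = 9 + 14 = 23
Tardiness = max(0, C - d) = max(0, 23 - 21)
= max(0, 2)
= 2


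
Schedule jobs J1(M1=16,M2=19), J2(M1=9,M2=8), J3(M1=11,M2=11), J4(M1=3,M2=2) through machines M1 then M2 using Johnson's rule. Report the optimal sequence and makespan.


Johnson's rule:
Group 1 (M1≤M2, sort by M1): ['J3', 'J1']
Group 2 (M1>M2, sort desc M2): ['J2', 'J4']
Sequence: J3 → J1 → J2 → J4
Makespan calculation:
  J3: M1 done=11, M2 done=22
  J1: M1 done=27, M2 done=46
  J2: M1 done=36, M2 done=54
  J4: M1 done=39, M2 done=56
= Sequence: J3 → J1 → J2 → J4, Makespan: 56


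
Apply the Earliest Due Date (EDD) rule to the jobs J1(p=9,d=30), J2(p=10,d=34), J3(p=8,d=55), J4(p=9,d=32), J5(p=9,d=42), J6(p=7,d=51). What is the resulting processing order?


EDD: sort by earliest due date
  J1: d=30, p=9
  J4: d=32, p=9
  J2: d=34, p=10
  J5: d=42, p=9
  J6: d=51, p=7
  J3: d=55, p=8
Order: J1 → J4 → J2 → J5 → J6 → J3


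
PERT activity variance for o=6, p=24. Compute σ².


σ² = ((p - o) / 6)² = (p - o)² / 36
= (24 - 6)² / 36
= 18² / 36
= 324 / 36
= 9.0000


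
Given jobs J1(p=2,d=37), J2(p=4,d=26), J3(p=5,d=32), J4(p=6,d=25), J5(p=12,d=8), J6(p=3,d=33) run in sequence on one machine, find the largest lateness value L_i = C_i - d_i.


Lateness per job (L = C - d):
  J1: C=2, d=37, L=-35
  J2: C=6, d=26, L=-20
  J3: C=11, d=32, L=-21
  J4: C=17, d=25, L=-8
  J5: C=29, d=8, L=21
  J6: C=32, d=33, L=-1
Lmax = max(-35, -20, -21, -8, 21, -1)
= 21


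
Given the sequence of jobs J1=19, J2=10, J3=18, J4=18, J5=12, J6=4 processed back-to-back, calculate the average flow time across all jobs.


Completion times:
  J1: completes at 19
  J2: completes at 29
  J3: completes at 47
  J4: completes at 65
  J5: completes at 77
  J6: completes at 81
Sum = 318
Average = 318/6
= 53.00


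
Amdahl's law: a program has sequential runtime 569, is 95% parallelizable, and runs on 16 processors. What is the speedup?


Amdahl's law: T_p = T × ((1-p) + p/N)
= 569 × ((1-0.95) + 0.95/16)
= 569 × (0.05 + 0.0594)
= 569 × 0.1094
= 62.23
Speedup = 569/62.23
= 9.14×


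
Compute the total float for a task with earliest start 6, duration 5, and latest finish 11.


EF = ES + duration = 6 + 5 = 11
LS = LF - duration = 11 - 5 = 6
Total Float = LF - EF = 11 - 11
(or LS - ES = 6 - 6)
= 0


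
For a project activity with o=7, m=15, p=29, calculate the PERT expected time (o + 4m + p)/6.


te = (o + 4m + p) / 6
= (7 + 4×15 + 29) / 6
= (7 + 60 + 29) / 6
= 96 / 6
= 16.00


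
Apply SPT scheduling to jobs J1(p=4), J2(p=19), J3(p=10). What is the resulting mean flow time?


SPT order: J1 → J3 → J2
Completion times:
  J1: C=4
  J3: C=14
  J2: C=33
Sum = 51, n = 3
Mean flow = 51/3
= 17.00


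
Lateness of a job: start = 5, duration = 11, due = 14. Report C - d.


Completion = 5 + 11 = 16
Lateness = C - d = 16 - 14
= 2


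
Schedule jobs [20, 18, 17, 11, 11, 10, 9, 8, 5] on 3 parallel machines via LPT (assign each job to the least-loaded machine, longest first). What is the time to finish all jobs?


Jobs (LPT sorted): [20, 18, 17, 11, 11, 10, 9, 8, 5]
Machines: 3
  J=20 → Machine 1 (load: 0+20=20)
  J=18 → Machine 2 (load: 0+18=18)
  J=17 → Machine 3 (load: 0+17=17)
  J=11 → Machine 3 (load: 17+11=28)
  J=11 → Machine 2 (load: 18+11=29)
  J=10 → Machine 1 (load: 20+10=30)
  J=9 → Machine 3 (load: 28+9=37)
  J=8 → Machine 2 (load: 29+8=37)
  J=5 → Machine 1 (load: 30+5=35)
Machine loads: [35, 37, 37]
Makespan = max = 37 time units


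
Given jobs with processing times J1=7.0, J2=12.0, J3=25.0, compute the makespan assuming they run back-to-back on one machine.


Sequential makespan: sum all processing times
= 7.0 + 12.0 + 25.0
= 44.0 time units


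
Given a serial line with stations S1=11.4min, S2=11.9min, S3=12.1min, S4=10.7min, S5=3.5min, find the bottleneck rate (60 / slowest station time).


Bottleneck = longest station time
Station times: [11.4, 11.9, 12.1, 10.7, 3.5]
Max = 12.1 min
Rate = 60 / 12.1
= 4.96 units/hour (bottleneck: 12.1min)


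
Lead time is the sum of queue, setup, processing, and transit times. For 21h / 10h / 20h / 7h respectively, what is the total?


Lead time = queue + setup + processing + transit
= 21 + 10 + 20 + 7
= 58 hours


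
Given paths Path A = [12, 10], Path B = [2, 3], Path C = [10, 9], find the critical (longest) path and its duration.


Path A: 12 + 10 = 22
Path B: 2 + 3 = 5
Path C: 10 + 9 = 19
Critical path = longest = max(22, 5, 19)
= 22 (Path A)


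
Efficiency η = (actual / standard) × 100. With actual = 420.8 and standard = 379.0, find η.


Efficiency = (actual / standard) × 100
= (420.8 / 379.0) × 100
= 111.0%


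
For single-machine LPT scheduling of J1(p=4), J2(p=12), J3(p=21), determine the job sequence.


LPT: sort by longest processing time first
  J3: p=21
  J2: p=12
  J1: p=4
Order: J3 → J2 → J1


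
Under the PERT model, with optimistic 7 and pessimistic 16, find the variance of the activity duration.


σ² = ((p - o) / 6)² = (p - o)² / 36
= (16 - 7)² / 36
= 9² / 36
= 81 / 36
= 2.2500


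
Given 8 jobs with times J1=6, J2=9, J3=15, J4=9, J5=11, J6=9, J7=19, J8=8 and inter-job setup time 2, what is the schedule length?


Makespan = Σ processing + (n-1) × setup
= (6 + 9 + 15 + 9 + 11 + 9 + 19 + 8) + (8-1)×2
= 86 + 14
= 100 time units


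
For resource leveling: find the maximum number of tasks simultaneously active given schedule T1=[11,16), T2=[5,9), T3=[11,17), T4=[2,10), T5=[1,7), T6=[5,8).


Check each time point for overlaps:
  t=5: 4 tasks active (T2, T4, T5, T6)
Max concurrent = 4


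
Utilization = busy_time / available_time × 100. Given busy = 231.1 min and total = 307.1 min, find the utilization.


Utilization = busy / total × 100
= 231.1 / 307.1 × 100
= 75.3%


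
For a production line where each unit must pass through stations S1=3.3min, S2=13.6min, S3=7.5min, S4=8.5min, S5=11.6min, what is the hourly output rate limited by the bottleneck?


Bottleneck = longest station time
Station times: [3.3, 13.6, 7.5, 8.5, 11.6]
Max = 13.6 min
Rate = 60 / 13.6
= 4.41 units/hour (bottleneck: 13.6min)


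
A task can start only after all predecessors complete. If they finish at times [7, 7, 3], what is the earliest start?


ES = max of all predecessor completion times
Predecessors: [7, 7, 3]
ES = max(7, 7, 3)
= 7


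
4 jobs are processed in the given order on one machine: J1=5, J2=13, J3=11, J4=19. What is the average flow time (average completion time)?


Completion times:
  J1: completes at 5
  J2: completes at 18
  J3: completes at 29
  J4: completes at 48
Sum = 100
Average = 100/4
= 25.00


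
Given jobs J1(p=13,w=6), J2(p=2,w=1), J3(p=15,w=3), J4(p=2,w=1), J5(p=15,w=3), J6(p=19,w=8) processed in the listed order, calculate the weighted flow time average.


Completion times:
  J1: C=13, w×C=6×13=78
  J2: C=15, w×C=1×15=15
  J3: C=30, w×C=3×30=90
  J4: C=32, w×C=1×32=32
  J5: C=47, w×C=3×47=141
  J6: C=66, w×C=8×66=528
Sum w×C = 884
Sum w = 22
Weighted avg = 884/22
= 40.18
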